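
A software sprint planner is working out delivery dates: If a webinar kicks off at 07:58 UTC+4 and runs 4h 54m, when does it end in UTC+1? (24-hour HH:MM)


Start: 07:58 in UTC+4
Step 1 - add duration:
  minutes: 58 + 54 = 112 (carry 1h)
  hours: 7 + 4 + 1 = 12
  end in UTC+4: 12:52
Step 2 - convert UTC+4 -> UTC+1:
  offset difference: 1 - (4) = -3 hours
  12 + (-3) = 9 -> mod 24 = 9
Result: 09:52 in UTC+1

09:52


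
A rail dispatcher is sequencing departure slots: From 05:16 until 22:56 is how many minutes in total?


Start time: 05:16 = 316 minutes from midnight
End time: 22:56 = 1376 minutes from midnight
Difference: 1376 - 316 = 1060 minutes
That is 17 hours and 40 minutes

1060


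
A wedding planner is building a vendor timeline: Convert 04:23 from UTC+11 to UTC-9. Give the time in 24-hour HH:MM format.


Local time: 04:23 at UTC+11 (offset 11h)
Target zone: UTC-9 (offset -9h)
Difference: -9 - (11) = -20 hours
Calculation: 4 + (-20) = -16
Wraparound: (-16) mod 24 = 8
Result: 08:23

08:23


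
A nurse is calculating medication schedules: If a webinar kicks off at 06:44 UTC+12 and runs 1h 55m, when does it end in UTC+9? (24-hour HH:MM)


Start: 06:44 in UTC+12
Step 1 - add duration:
  minutes: 44 + 55 = 99 (carry 1h)
  hours: 6 + 1 + 1 = 8
  end in UTC+12: 08:39
Step 2 - convert UTC+12 -> UTC+9:
  offset difference: 9 - (12) = -3 hours
  8 + (-3) = 5 -> mod 24 = 5
Result: 05:39 in UTC+9

05:39


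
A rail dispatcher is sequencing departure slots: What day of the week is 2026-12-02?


Date: 2026-12-02
January 1, 2026 is a Thursday
Day of year: 336
Offset from Jan 1: 335 days
335 mod 7 = 6
Result: Wednesday

Wednesday


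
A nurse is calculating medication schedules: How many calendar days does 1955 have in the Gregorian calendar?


Year: 1955
Check leap year rules:
Divisible by 4? No
1955 is not a leap year
Days: 365

365


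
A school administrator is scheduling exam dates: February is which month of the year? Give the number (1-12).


Calendar month order:
1. January
2. February <--
3. March
February is month number 2

2


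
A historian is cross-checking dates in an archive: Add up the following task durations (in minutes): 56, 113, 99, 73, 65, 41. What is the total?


Durations: 56, 113, 99, 73, 65, 41
Running sum: 56
+ 113 = 169
+ 99 = 268
+ 73 = 341
+ 65 = 406
+ 41 = 447
Total duration: 447 minutes
That is 7 hours and 27 minutes

447


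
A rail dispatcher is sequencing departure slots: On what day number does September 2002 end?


Month: September
Year: 2002
September is a 30-day month
Total: 30 days

30


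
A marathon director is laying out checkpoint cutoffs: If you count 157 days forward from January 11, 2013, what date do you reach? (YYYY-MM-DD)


Start: 2013-01-11
Adding 157 days
Days remaining in January: 20
After January: 137 days still to add
February 2013: 28 days, 109 remaining
March 2013: 31 days, 78 remaining
April 2013: 30 days, 48 remaining
May 2013: 31 days, 17 remaining
Result: 2013-06-17

2013-06-17


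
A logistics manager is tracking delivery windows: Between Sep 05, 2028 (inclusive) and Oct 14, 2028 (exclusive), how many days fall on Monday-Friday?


Start: 2028-09-05 (Tuesday)
End (exclusive): 2028-10-14 (Saturday)
Total calendar days: 39
Full weeks: 39 // 7 = 5 -> 25 weekdays
Remaining 4 days starting on Tuesday:
  Tue(w), Wed(w), Thu(w), Fri(w) -> 4 weekdays
Total business days: 25 + 4 = 29

29


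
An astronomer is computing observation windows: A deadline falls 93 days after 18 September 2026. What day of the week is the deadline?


Start: 2026-09-18 (Friday)
Step 1 - find target date: add 93 days
  2026-09-18 + 93 days = 2026-12-20
Step 2 - day of week:
  93 mod 7 = 2
  Friday + 2 days -> Sunday
Result: Sunday (2026-12-20)

Sunday


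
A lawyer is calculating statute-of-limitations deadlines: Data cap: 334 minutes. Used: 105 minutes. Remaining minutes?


Total budget: 334 minutes
Time used: 105 minutes
Remaining: 334 - 105 = 229 minutes
Percent used: 31.4%
Percent remaining: 68.6%

229


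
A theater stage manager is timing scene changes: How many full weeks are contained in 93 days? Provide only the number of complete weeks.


Total days: 93
Days per week: 7
Division: 93 / 7 = 13 remainder 2
Complete weeks: 13
Remaining days: 2

13


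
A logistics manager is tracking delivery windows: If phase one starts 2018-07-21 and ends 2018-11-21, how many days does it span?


Start date: 2018-07-21
End date: 2018-11-21
Jul 2018: +11 days
Aug 2018: +31 days
Sep 2018: +30 days
Oct 2018: +31 days
Nov 2018: +20 days
Total: 123 days

123


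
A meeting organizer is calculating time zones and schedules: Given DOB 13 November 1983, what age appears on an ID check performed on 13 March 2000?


Birth: 1983-11-13
Reference: 2000-03-13
Year difference: 2000 - 1983 = 17
Has birthday (11-13) occurred by 03-13? No
Birthday not yet reached this year -> subtract 1
Age in full years: 16

16


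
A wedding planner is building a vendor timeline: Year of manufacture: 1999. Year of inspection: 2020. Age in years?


Birth year: 1999
Current year: 2020
Age = current year - birth year
Age = 2020 - 1999 = 21

21


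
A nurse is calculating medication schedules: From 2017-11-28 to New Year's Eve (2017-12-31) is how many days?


Start: November 28, 2017
End: December 31, 2017
Days left in November: 2
December: 31
Sum of remaining months: 31
Total: 2 + 31 = 33

33


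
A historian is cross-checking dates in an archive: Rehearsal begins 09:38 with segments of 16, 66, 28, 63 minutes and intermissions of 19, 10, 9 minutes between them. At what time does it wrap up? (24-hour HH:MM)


Start: 09:38 = 578 min from midnight
  after task 1 (16 min): 09:54
  after break (19 min): 10:13
  after task 2 (66 min): 11:19
  after break (10 min): 11:29
  after task 3 (28 min): 11:57
  after break (9 min): 12:06
  after task 4 (63 min): 13:09
Total elapsed: 211 minutes
End time: 13:09

13:09


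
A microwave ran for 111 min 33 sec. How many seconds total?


Minutes: 111
Extra seconds: 33
Seconds per minute: 60
Minutes to seconds: 111 x 60 = 6660
Total: 6660 + 33 = 6693

6693


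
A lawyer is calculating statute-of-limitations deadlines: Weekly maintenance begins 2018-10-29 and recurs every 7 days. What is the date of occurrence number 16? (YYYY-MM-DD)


First occurrence: 2018-10-29 (occurrence 1)
Each occurrence is 7 days after the previous.
Occurrence 16 is 15 weeks after the first.
15 weeks = 105 days
2018-10-29 + 105 days = 2019-02-11

2019-02-11


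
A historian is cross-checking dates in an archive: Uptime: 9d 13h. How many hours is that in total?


Days: 9
Extra hours: 13
Hours per day: 24
Days to hours: 9 x 24 = 216
Total: 216 + 13 = 229

229


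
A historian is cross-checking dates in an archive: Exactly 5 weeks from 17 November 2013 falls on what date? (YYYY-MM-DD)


Start: 2013-11-17
Weeks to add: 5
Convert to days: 5 x 7 = 35 days
Add 35 days to 2013-11-17
Result: 2013-12-22

2013-12-22


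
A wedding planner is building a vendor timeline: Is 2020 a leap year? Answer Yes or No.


Year: 2020
Divisible by 4? 2020 / 4 = 505.0 -> Yes
Divisible by 100? 2020 / 100 = 20.2 -> No
Divisible by 4 but not 100, so it IS a leap year

Yes


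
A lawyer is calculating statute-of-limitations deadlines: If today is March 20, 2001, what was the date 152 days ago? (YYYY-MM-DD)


Start: 2001-03-20
Subtracting 152 days
Days already passed in March: 20
After going back through March: 132 more days to subtract
February 2001: 28 days, 104 remaining
January 2001: 31 days, 73 remaining
December 2000: 31 days, 42 remaining
November 2000: 30 days, 12 remaining
Result: 2000-10-19

2000-10-19


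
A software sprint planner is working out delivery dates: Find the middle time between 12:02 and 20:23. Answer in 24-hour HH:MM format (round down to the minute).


Start time: 12:02 = 722 minutes from midnight
End time: 20:23 = 1223 minutes from midnight
Sum: 722 + 1223 = 1945
Midpoint: 1945 / 2 = 972 minutes
Convert: 972 / 60 = 16 hours, 12 minutes
Result: 16:12

16:12


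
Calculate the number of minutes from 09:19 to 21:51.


Start time: 09:19 = 559 minutes from midnight
End time: 21:51 = 1311 minutes from midnight
Difference: 1311 - 559 = 752 minutes
That is 12 hours and 32 minutes

752


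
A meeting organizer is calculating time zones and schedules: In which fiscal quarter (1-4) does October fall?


Month: October (month 10)
Q1: January-March (months 1-3)
Q2: April-June (months 4-6)
Q3: July-September (months 7-9)
Q4: October-December (months 10-12)
Month 10 falls in Q4

4


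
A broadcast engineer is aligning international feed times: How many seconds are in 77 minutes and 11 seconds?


Minutes: 77
Seconds: 11
Convert minutes to seconds: 77 x 60 = 4620
Add remaining seconds: 4620 + 11 = 4631

4631


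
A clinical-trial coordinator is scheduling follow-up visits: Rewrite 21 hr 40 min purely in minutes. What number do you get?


Hours: 21
Extra minutes: 40
Minutes per hour: 60
Hours to minutes: 21 x 60 = 1260
Total: 1260 + 40 = 1300

1300


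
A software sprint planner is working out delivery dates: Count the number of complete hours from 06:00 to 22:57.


Start: 06:00
End: 22:57
Hour difference: 22 - 6 = 16 hours
Minute difference: 57 - 0 = 57 minutes
Total minutes: 1017
Complete hours: 1017 / 60 = 16 (remainder 57)

16


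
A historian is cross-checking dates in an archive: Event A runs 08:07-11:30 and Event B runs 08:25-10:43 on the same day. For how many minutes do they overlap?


Interval A: [487, 690] minutes from midnight
Interval B: [505, 643] minutes from midnight
Overlap start = max(487, 505) = 505
Overlap end = min(690, 643) = 643
Overlap = 643 - 505 = 138 minutes

138


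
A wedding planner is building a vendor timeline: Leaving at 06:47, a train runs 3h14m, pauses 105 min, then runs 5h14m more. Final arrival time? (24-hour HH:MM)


Depart: 06:47
Leg 1: +194 min -> 10:01
Layover: +105 min -> 11:46
Leg 2: +314 min -> 17:00
Total travel: 613 minutes = 10h 13m
Arrival: 17:00

17:00


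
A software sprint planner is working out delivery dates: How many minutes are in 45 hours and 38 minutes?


Hours: 45
Minutes: 38
Convert hours to minutes: 45 x 60 = 2700
Add remaining minutes: 2700 + 38 = 2738

2738


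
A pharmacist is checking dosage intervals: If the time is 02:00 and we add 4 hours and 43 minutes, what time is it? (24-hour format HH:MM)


Start time: 02:00
Adding: 4 hours 43 minutes
Minutes: 0 + 43 = 43
Hours: 2 + 4 + 0 = 6
Result: 06:43

06:43


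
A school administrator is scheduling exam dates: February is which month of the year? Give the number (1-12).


Calendar month order:
1. January
2. February <--
3. March
February is month number 2

2


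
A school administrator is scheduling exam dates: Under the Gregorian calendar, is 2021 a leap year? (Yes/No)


Year: 2021
Divisible by 4? 2021 / 4 = 505.25 -> No
Not divisible by 4, so NOT a leap year

No


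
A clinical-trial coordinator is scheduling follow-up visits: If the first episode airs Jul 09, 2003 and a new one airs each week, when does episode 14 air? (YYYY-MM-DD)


First occurrence: 2003-07-09 (occurrence 1)
Each occurrence is 7 days after the previous.
Occurrence 14 is 13 weeks after the first.
13 weeks = 91 days
2003-07-09 + 91 days = 2003-10-08

2003-10-08


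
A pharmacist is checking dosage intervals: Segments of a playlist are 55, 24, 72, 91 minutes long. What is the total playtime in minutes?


Durations: 55, 24, 72, 91
Running sum: 55
+ 24 = 79
+ 72 = 151
+ 91 = 242
Total duration: 242 minutes
That is 4 hours and 2 minutes

242


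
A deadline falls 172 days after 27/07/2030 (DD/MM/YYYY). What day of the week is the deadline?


Start: 2030-07-27 (Saturday)
Step 1 - find target date: add 172 days
  2030-07-27 + 172 days = 2031-01-15
Step 2 - day of week:
  172 mod 7 = 4
  Saturday + 4 days -> Wednesday
Result: Wednesday (2031-01-15)

Wednesday


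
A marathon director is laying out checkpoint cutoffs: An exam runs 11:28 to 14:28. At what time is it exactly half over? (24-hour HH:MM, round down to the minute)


Start time: 11:28 = 688 minutes from midnight
End time: 14:28 = 868 minutes from midnight
Sum: 688 + 868 = 1556
Midpoint: 1556 / 2 = 778 minutes
Convert: 778 / 60 = 12 hours, 58 minutes
Result: 12:58

12:58


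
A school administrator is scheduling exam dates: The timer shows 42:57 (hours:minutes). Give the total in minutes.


Hours: 42
Minutes: 57
Convert hours to minutes: 42 x 60 = 2520
Add remaining minutes: 2520 + 57 = 2577

2577


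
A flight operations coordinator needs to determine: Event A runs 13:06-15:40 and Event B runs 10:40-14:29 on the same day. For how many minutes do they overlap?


Interval A: [786, 940] minutes from midnight
Interval B: [640, 869] minutes from midnight
Overlap start = max(786, 640) = 786
Overlap end = min(940, 869) = 869
Overlap = 869 - 786 = 83 minutes

83


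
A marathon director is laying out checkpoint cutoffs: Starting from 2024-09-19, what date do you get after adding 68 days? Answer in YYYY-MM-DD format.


Start: 2024-09-19
Adding 68 days
Days remaining in September: 11
After September: 57 days still to add
October 2024: 31 days, 26 remaining
November 2024 has 30 days, need 26
Result: 2024-11-26

2024-11-26


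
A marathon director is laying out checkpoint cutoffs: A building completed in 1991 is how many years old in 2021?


Birth year: 1991
Current year: 2021
Age = current year - birth year
Age = 2021 - 1991 = 30

30


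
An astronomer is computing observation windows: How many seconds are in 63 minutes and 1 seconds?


Minutes: 63
Seconds: 1
Convert minutes to seconds: 63 x 60 = 3780
Add remaining seconds: 3780 + 1 = 3781

3781


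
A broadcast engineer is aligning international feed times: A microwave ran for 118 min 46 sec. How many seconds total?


Minutes: 118
Extra seconds: 46
Seconds per minute: 60
Minutes to seconds: 118 x 60 = 7080
Total: 7080 + 46 = 7126

7126


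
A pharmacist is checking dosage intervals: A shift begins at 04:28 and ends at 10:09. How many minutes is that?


Start time: 04:28 = 268 minutes from midnight
End time: 10:09 = 609 minutes from midnight
Difference: 609 - 268 = 341 minutes
That is 5 hours and 41 minutes

341


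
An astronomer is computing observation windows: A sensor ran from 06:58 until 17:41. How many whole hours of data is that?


Start: 06:58
End: 17:41
Hour difference: 17 - 6 = 11 hours
Minute difference: 41 - 58 = -17 minutes
Total minutes: 643
Complete hours: 643 / 60 = 10 (remainder 43)

10


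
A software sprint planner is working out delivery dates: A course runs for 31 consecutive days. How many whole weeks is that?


Total days: 31
Days per week: 7
Division: 31 / 7 = 4 remainder 3
Complete weeks: 4
Remaining days: 3

4


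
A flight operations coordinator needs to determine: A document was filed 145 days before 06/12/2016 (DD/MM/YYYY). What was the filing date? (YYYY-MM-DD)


Start: 2016-12-06
Subtracting 145 days
Days already passed in December: 6
After going back through December: 139 more days to subtract
November 2016: 30 days, 109 remaining
October 2016: 31 days, 78 remaining
September 2016: 30 days, 48 remaining
August 2016: 31 days, 17 remaining
Result: 2016-07-14

2016-07-14


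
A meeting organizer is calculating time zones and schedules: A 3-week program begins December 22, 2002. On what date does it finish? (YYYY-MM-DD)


Start: 2002-12-22
Weeks to add: 3
Convert to days: 3 x 7 = 21 days
Add 21 days to 2002-12-22
Result: 2003-01-12

2003-01-12


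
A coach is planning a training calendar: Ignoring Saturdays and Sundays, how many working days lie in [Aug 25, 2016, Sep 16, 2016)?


Start: 2016-08-25 (Thursday)
End (exclusive): 2016-09-16 (Friday)
Total calendar days: 22
Full weeks: 22 // 7 = 3 -> 15 weekdays
Remaining 1 days starting on Thursday:
  Thu(w) -> 1 weekdays
Total business days: 15 + 1 = 16

16


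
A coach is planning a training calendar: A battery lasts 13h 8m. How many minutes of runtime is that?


Hours: 13
Extra minutes: 8
Minutes per hour: 60
Hours to minutes: 13 x 60 = 780
Total: 780 + 8 = 788

788


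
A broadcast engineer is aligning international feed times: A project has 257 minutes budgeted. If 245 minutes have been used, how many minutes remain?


Total budget: 257 minutes
Time used: 245 minutes
Remaining: 257 - 245 = 12 minutes
Percent used: 95.3%
Percent remaining: 4.7%

12


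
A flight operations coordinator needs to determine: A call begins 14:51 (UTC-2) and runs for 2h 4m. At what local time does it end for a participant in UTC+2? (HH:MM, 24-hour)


Start: 14:51 in UTC-2
Step 1 - add duration:
  minutes: 51 + 4 = 55
  hours: 14 + 2 + 0 = 16
  end in UTC-2: 16:55
Step 2 - convert UTC-2 -> UTC+2:
  offset difference: 2 - (-2) = 4 hours
  16 + (4) = 20 -> mod 24 = 20
Result: 20:55 in UTC+2

20:55


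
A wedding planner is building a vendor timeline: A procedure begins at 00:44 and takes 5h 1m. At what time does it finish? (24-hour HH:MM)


Start time: 00:44
Adding: 5 hours 1 minutes
Minutes: 44 + 1 = 45
Hours: 0 + 5 + 0 = 5
Result: 05:45

05:45


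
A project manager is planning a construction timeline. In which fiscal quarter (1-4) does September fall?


Month: September (month 9)
Q1: January-March (months 1-3)
Q2: April-June (months 4-6)
Q3: July-September (months 7-9)
Q4: October-December (months 10-12)
Month 9 falls in Q3

3


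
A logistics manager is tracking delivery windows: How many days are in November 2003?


Month: November
Year: 2003
November is a 30-day month
Total: 30 days

30


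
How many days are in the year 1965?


Year: 1965
Check leap year rules:
Divisible by 4? No
1965 is not a leap year
Days: 365

365


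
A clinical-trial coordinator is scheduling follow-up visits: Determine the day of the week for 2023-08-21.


Date: 2023-08-21
January 1, 2023 is a Sunday
Day of year: 233
Offset from Jan 1: 232 days
232 mod 7 = 1
Result: Monday

Monday


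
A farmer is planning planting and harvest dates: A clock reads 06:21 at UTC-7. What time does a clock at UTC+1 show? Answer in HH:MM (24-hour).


Local time: 06:21 at UTC-7 (offset -7h)
Target zone: UTC+1 (offset 1h)
Difference: 1 - (-7) = 8 hours
Calculation: 6 + (8) = 14
Result: 14:21

14:21


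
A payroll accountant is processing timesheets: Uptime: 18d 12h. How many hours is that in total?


Days: 18
Extra hours: 12
Hours per day: 24
Days to hours: 18 x 24 = 432
Total: 432 + 12 = 444

444


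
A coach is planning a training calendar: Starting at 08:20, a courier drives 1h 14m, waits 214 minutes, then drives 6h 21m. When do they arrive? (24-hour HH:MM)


Depart: 08:20
Leg 1: +74 min -> 09:34
Layover: +214 min -> 13:08
Leg 2: +381 min -> 19:29
Total travel: 669 minutes = 11h 9m
Arrival: 19:29

19:29


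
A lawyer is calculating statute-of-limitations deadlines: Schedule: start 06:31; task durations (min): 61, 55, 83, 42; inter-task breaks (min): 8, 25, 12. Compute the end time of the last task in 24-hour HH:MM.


Start: 06:31 = 391 min from midnight
  after task 1 (61 min): 07:32
  after break (8 min): 07:40
  after task 2 (55 min): 08:35
  after break (25 min): 09:00
  after task 3 (83 min): 10:23
  after break (12 min): 10:35
  after task 4 (42 min): 11:17
Total elapsed: 286 minutes
End time: 11:17

11:17


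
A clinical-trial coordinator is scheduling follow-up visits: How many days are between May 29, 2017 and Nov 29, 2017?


Start date: 2017-05-29
End date: 2017-11-29
May 2017: +3 days
Jun 2017: +30 days
Jul 2017: +31 days
... (4 more months)
Total: 184 days

184


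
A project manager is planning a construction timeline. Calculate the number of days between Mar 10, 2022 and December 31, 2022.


Start: March 10, 2022
End: December 31, 2022
Days left in March: 21
April: 30
May: 31
June: 30
July: 31
... plus remaining months
Sum of remaining months: 275
Total: 21 + 275 = 296

296


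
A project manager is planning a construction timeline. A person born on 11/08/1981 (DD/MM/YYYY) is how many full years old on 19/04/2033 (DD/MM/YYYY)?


Birth: 1981-08-11
Reference: 2033-04-19
Year difference: 2033 - 1981 = 52
Has birthday (08-11) occurred by 04-19? No
Birthday not yet reached this year -> subtract 1
Age in full years: 51

51


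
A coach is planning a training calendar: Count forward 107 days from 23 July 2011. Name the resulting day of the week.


Start: 2011-07-23 (Saturday)
Step 1 - find target date: add 107 days
  2011-07-23 + 107 days = 2011-11-07
Step 2 - day of week:
  107 mod 7 = 2
  Saturday + 2 days -> Monday
Result: Monday (2011-11-07)

Monday


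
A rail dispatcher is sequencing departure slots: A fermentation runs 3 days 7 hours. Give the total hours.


Days: 3
Extra hours: 7
Hours per day: 24
Days to hours: 3 x 24 = 72
Total: 72 + 7 = 79

79


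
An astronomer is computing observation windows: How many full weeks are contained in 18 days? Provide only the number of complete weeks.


Total days: 18
Days per week: 7
Division: 18 / 7 = 2 remainder 4
Complete weeks: 2
Remaining days: 4

2


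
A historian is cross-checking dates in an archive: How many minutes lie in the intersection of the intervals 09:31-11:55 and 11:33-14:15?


Interval A: [571, 715] minutes from midnight
Interval B: [693, 855] minutes from midnight
Overlap start = max(571, 693) = 693
Overlap end = min(715, 855) = 715
Overlap = 715 - 693 = 22 minutes

22


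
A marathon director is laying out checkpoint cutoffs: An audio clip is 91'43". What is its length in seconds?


Minutes: 91
Seconds: 43
Convert minutes to seconds: 91 x 60 = 5460
Add remaining seconds: 5460 + 43 = 5503

5503


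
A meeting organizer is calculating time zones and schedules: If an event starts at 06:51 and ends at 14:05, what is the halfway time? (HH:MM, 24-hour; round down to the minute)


Start time: 06:51 = 411 minutes from midnight
End time: 14:05 = 845 minutes from midnight
Sum: 411 + 845 = 1256
Midpoint: 1256 / 2 = 628 minutes
Convert: 628 / 60 = 10 hours, 28 minutes
Result: 10:28

10:28


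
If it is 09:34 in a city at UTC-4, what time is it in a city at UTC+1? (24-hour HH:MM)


Local time: 09:34 at UTC-4 (offset -4h)
Target zone: UTC+1 (offset 1h)
Difference: 1 - (-4) = 5 hours
Calculation: 9 + (5) = 14
Result: 14:34

14:34


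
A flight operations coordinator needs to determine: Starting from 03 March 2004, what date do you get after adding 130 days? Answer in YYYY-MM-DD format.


Start: 2004-03-03
Adding 130 days
Days remaining in March: 28
After March: 102 days still to add
April 2004: 30 days, 72 remaining
May 2004: 31 days, 41 remaining
June 2004: 30 days, 11 remaining
July 2004 has 31 days, need 11
Result: 2004-07-11

2004-07-11


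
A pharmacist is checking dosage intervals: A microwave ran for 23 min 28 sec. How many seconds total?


Minutes: 23
Extra seconds: 28
Seconds per minute: 60
Minutes to seconds: 23 x 60 = 1380
Total: 1380 + 28 = 1408

1408


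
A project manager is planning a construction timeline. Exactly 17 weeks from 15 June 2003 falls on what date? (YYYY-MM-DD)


Start: 2003-06-15
Weeks to add: 17
Convert to days: 17 x 7 = 119 days
Add 119 days to 2003-06-15
Result: 2003-10-12

2003-10-12


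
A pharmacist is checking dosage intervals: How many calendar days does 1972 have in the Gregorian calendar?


Year: 1972
Check leap year rules:
Divisible by 4? Yes
Divisible by 100? No
1972 is a leap year
Days: 366

366


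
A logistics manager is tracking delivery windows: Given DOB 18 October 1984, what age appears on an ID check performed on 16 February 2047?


Birth: 1984-10-18
Reference: 2047-02-16
Year difference: 2047 - 1984 = 63
Has birthday (10-18) occurred by 02-16? No
Birthday not yet reached this year -> subtract 1
Age in full years: 62

62


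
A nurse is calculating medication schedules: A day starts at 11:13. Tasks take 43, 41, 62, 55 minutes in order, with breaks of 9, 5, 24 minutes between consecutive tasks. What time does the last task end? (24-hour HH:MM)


Start: 11:13 = 673 min from midnight
  after task 1 (43 min): 11:56
  after break (9 min): 12:05
  after task 2 (41 min): 12:46
  after break (5 min): 12:51
  after task 3 (62 min): 13:53
  after break (24 min): 14:17
  after task 4 (55 min): 15:12
Total elapsed: 239 minutes
End time: 15:12

15:12


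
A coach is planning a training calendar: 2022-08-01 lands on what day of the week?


Date: 2022-08-01
January 1, 2022 is a Saturday
Day of year: 213
Offset from Jan 1: 212 days
212 mod 7 = 2
Result: Monday

Monday


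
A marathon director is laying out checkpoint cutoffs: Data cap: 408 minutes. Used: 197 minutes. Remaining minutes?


Total budget: 408 minutes
Time used: 197 minutes
Remaining: 408 - 197 = 211 minutes
Percent used: 48.3%
Percent remaining: 51.7%

211


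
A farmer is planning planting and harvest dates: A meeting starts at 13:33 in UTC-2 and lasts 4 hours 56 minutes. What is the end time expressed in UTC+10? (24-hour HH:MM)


Start: 13:33 in UTC-2
Step 1 - add duration:
  minutes: 33 + 56 = 89 (carry 1h)
  hours: 13 + 4 + 1 = 18
  end in UTC-2: 18:29
Step 2 - convert UTC-2 -> UTC+10:
  offset difference: 10 - (-2) = 12 hours
  18 + (12) = 30 -> mod 24 = 6
Result: 06:29 in UTC+10

06:29


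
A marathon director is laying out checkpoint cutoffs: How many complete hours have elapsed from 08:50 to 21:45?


Start: 08:50
End: 21:45
Hour difference: 21 - 8 = 13 hours
Minute difference: 45 - 50 = -5 minutes
Total minutes: 775
Complete hours: 775 / 60 = 12 (remainder 55)

12


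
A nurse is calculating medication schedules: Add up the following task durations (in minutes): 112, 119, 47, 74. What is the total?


Durations: 112, 119, 47, 74
Running sum: 112
+ 119 = 231
+ 47 = 278
+ 74 = 352
Total duration: 352 minutes
That is 5 hours and 52 minutes

352


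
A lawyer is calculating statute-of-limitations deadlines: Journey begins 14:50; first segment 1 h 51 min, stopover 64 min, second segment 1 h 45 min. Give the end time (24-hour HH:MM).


Depart: 14:50
Leg 1: +111 min -> 16:41
Layover: +64 min -> 17:45
Leg 2: +105 min -> 19:30
Total travel: 280 minutes = 4h 40m
Arrival: 19:30

19:30


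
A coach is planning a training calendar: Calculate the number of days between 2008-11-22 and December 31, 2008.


Start: November 22, 2008
End: December 31, 2008
Days left in November: 8
December: 31
Sum of remaining months: 31
Total: 8 + 31 = 39

39


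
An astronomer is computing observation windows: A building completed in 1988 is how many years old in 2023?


Birth year: 1988
Current year: 2023
Age = current year - birth year
Age = 2023 - 1988 = 35

35


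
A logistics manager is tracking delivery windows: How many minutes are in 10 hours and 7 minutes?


Hours: 10
Minutes: 7
Convert hours to minutes: 10 x 60 = 600
Add remaining minutes: 600 + 7 = 607

607


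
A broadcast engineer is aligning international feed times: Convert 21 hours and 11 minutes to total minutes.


Hours: 21
Extra minutes: 11
Minutes per hour: 60
Hours to minutes: 21 x 60 = 1260
Total: 1260 + 11 = 1271

1271


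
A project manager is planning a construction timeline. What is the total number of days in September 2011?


Month: September
Year: 2011
September is a 30-day month
Total: 30 days

30


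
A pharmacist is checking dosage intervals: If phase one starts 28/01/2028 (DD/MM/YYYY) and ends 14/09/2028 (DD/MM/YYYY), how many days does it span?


Start date: 2028-01-28
End date: 2028-09-14
Jan 2028: +4 days
Feb 2028: +29 days
Mar 2028: +31 days
... (6 more months)
Total: 230 days

230


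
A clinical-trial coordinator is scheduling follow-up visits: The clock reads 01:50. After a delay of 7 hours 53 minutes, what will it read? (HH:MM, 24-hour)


Start time: 01:50
Adding: 7 hours 53 minutes
Minutes: 50 + 53 = 103
Minute overflow: 103 >= 60, so carry 1 hour, minutes = 43
Hours: 1 + 7 + 1 = 9
Result: 09:43

09:43


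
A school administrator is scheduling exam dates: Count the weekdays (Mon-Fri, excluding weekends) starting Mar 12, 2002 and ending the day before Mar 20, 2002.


Start: 2002-03-12 (Tuesday)
End (exclusive): 2002-03-20 (Wednesday)
Total calendar days: 8
Full weeks: 8 // 7 = 1 -> 5 weekdays
Remaining 1 days starting on Tuesday:
  Tue(w) -> 1 weekdays
Total business days: 5 + 1 = 6

6


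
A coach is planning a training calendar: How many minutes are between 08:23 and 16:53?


Start time: 08:23 = 503 minutes from midnight
End time: 16:53 = 1013 minutes from midnight
Difference: 1013 - 503 = 510 minutes
That is 8 hours and 30 minutes

510


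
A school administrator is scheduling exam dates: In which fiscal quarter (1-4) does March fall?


Month: March (month 3)
Q1: January-March (months 1-3)
Q2: April-June (months 4-6)
Q3: July-September (months 7-9)
Q4: October-December (months 10-12)
Month 3 falls in Q1

1


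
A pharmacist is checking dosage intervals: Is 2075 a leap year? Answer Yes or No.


Year: 2075
Divisible by 4? 2075 / 4 = 518.75 -> No
Not divisible by 4, so NOT a leap year

No


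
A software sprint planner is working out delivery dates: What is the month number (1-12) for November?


Calendar month order:
10. October
11. November <--
12. December
November is month number 11

11


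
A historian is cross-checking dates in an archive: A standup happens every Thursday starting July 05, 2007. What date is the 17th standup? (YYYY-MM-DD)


First occurrence: 2007-07-05 (occurrence 1)
Each occurrence is 7 days after the previous.
Occurrence 17 is 16 weeks after the first.
16 weeks = 112 days
2007-07-05 + 112 days = 2007-10-25

2007-10-25


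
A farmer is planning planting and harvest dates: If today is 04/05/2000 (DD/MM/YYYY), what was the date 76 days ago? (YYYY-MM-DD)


Start: 2000-05-04
Subtracting 76 days
Days already passed in May: 4
After going back through May: 72 more days to subtract
April 2000: 30 days, 42 remaining
March 2000: 31 days, 11 remaining
February 2000 has 29 days, need 11
Result: 2000-02-18

2000-02-18


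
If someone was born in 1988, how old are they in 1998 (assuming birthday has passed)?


Birth year: 1988
Current year: 1998
Age = current year - birth year
Age = 1998 - 1988 = 10

10


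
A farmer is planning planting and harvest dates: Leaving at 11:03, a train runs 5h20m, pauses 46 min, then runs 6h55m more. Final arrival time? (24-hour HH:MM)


Depart: 11:03
Leg 1: +320 min -> 16:23
Layover: +46 min -> 17:09
Leg 2: +415 min -> 00:04
Total travel: 781 minutes = 13h 1m
Arrival: 00:04

00:04


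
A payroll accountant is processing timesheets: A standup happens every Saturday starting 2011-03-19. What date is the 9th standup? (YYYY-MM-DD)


First occurrence: 2011-03-19 (occurrence 1)
Each occurrence is 7 days after the previous.
Occurrence 9 is 8 weeks after the first.
8 weeks = 56 days
2011-03-19 + 56 days = 2011-05-14

2011-05-14


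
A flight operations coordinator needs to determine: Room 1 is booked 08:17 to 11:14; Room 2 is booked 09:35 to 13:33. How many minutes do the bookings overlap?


Interval A: [497, 674] minutes from midnight
Interval B: [575, 813] minutes from midnight
Overlap start = max(497, 575) = 575
Overlap end = min(674, 813) = 674
Overlap = 674 - 575 = 99 minutes

99


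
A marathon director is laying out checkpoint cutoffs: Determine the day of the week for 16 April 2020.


Date: 2020-04-16
January 1, 2020 is a Wednesday
Day of year: 107
Offset from Jan 1: 106 days
106 mod 7 = 1
Result: Thursday

Thursday


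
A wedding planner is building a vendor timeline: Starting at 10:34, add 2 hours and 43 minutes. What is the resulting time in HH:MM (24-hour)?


Start time: 10:34
Adding: 2 hours 43 minutes
Minutes: 34 + 43 = 77
Minute overflow: 77 >= 60, so carry 1 hour, minutes = 17
Hours: 10 + 2 + 1 = 13
Result: 13:17

13:17


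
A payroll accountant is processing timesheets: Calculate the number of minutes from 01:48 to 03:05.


Start time: 01:48 = 108 minutes from midnight
End time: 03:05 = 185 minutes from midnight
Difference: 185 - 108 = 77 minutes
That is 1 hours and 17 minutes

77


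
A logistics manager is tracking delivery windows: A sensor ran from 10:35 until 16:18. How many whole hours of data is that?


Start: 10:35
End: 16:18
Hour difference: 16 - 10 = 6 hours
Minute difference: 18 - 35 = -17 minutes
Total minutes: 343
Complete hours: 343 / 60 = 5 (remainder 43)

5


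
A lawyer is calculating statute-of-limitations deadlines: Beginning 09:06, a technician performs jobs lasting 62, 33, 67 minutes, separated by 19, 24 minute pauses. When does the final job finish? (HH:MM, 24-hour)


Start: 09:06 = 546 min from midnight
  after task 1 (62 min): 10:08
  after break (19 min): 10:27
  after task 2 (33 min): 11:00
  after break (24 min): 11:24
  after task 3 (67 min): 12:31
Total elapsed: 205 minutes
End time: 12:31

12:31


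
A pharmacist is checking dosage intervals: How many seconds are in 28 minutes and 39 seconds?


Minutes: 28
Extra seconds: 39
Seconds per minute: 60
Minutes to seconds: 28 x 60 = 1680
Total: 1680 + 39 = 1719

1719


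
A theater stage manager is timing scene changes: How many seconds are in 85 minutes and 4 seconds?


Minutes: 85
Seconds: 4
Convert minutes to seconds: 85 x 60 = 5100
Add remaining seconds: 5100 + 4 = 5104

5104


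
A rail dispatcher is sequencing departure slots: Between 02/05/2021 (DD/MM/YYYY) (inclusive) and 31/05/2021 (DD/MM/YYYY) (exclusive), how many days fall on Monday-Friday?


Start: 2021-05-02 (Sunday)
End (exclusive): 2021-05-31 (Monday)
Total calendar days: 29
Full weeks: 29 // 7 = 4 -> 20 weekdays
Remaining 1 days starting on Sunday:
  Sun(-) -> 0 weekdays
Total business days: 20 + 0 = 20

20


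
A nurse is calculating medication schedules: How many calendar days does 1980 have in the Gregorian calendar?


Year: 1980
Check leap year rules:
Divisible by 4? Yes
Divisible by 100? No
1980 is a leap year
Days: 366

366


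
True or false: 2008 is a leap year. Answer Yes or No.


Year: 2008
Divisible by 4? 2008 / 4 = 502.0 -> Yes
Divisible by 100? 2008 / 100 = 20.08 -> No
Divisible by 4 but not 100, so it IS a leap year

Yes


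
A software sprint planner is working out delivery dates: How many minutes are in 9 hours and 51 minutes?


Hours: 9
Extra minutes: 51
Minutes per hour: 60
Hours to minutes: 9 x 60 = 540
Total: 540 + 51 = 591

591


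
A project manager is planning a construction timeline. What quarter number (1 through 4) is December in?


Month: December (month 12)
Q1: January-March (months 1-3)
Q2: April-June (months 4-6)
Q3: July-September (months 7-9)
Q4: October-December (months 10-12)
Month 12 falls in Q4

4


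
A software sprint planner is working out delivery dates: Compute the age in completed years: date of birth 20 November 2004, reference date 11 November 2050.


Birth: 2004-11-20
Reference: 2050-11-11
Year difference: 2050 - 2004 = 46
Has birthday (11-20) occurred by 11-11? No
Birthday not yet reached this year -> subtract 1
Age in full years: 45

45


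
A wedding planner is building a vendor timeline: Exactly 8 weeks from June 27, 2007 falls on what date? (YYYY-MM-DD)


Start: 2007-06-27
Weeks to add: 8
Convert to days: 8 x 7 = 56 days
Add 56 days to 2007-06-27
Result: 2007-08-22

2007-08-22


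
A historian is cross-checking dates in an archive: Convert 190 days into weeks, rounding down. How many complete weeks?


Total days: 190
Days per week: 7
Division: 190 / 7 = 27 remainder 1
Complete weeks: 27
Remaining days: 1

27


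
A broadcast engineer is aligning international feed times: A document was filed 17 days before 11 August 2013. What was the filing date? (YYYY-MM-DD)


Start: 2013-08-11
Subtracting 17 days
Days already passed in August: 11
After going back through August: 6 more days to subtract
July 2013 has 31 days, need 6
Result: 2013-07-25

2013-07-25


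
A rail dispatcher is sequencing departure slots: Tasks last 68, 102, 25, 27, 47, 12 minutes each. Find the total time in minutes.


Durations: 68, 102, 25, 27, 47, 12
Running sum: 68
+ 102 = 170
+ 25 = 195
+ 27 = 222
+ 47 = 269
+ 12 = 281
Total duration: 281 minutes
That is 4 hours and 41 minutes

281


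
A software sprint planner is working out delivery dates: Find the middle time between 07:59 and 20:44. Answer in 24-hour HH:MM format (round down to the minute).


Start time: 07:59 = 479 minutes from midnight
End time: 20:44 = 1244 minutes from midnight
Sum: 479 + 1244 = 1723
Midpoint: 1723 / 2 = 861 minutes
Convert: 861 / 60 = 14 hours, 21 minutes
Result: 14:21

14:21


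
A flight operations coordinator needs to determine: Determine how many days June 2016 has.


Month: June
Year: 2016
June is a 30-day month
Total: 30 days

30


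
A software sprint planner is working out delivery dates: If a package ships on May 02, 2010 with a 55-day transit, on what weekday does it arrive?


Start: 2010-05-02 (Sunday)
Step 1 - find target date: add 55 days
  2010-05-02 + 55 days = 2010-06-26
Step 2 - day of week:
  55 mod 7 = 6
  Sunday + 6 days -> Saturday
Result: Saturday (2010-06-26)

Saturday


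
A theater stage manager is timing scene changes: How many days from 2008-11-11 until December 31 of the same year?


Start: November 11, 2008
End: December 31, 2008
Days left in November: 19
December: 31
Sum of remaining months: 31
Total: 19 + 31 = 50

50


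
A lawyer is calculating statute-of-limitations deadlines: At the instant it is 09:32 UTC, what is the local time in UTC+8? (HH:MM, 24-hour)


Local time: 09:32 at UTC (offset 0h)
Target zone: UTC+8 (offset 8h)
Difference: 8 - (0) = 8 hours
Calculation: 9 + (8) = 17
Result: 17:32

17:32


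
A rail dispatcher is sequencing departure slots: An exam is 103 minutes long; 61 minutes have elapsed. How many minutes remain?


Total budget: 103 minutes
Time used: 61 minutes
Remaining: 103 - 61 = 42 minutes
Percent used: 59.2%
Percent remaining: 40.8%

42


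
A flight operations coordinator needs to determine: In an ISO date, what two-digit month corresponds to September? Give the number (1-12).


Calendar month order:
8. August
9. September <--
10. October
September is month number 9

9


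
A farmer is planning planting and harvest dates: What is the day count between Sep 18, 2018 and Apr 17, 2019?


Start date: 2018-09-18
End date: 2019-04-17
Sep 2018: +13 days
Oct 2018: +31 days
Nov 2018: +30 days
... (5 more months)
Total: 211 days

211


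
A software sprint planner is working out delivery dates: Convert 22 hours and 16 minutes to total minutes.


Hours: 22
Minutes: 16
Convert hours to minutes: 22 x 60 = 1320
Add remaining minutes: 1320 + 16 = 1336

1336


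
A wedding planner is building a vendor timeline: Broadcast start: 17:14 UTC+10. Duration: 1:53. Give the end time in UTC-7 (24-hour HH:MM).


Start: 17:14 in UTC+10
Step 1 - add duration:
  minutes: 14 + 53 = 67 (carry 1h)
  hours: 17 + 1 + 1 = 19
  end in UTC+10: 19:07
Step 2 - convert UTC+10 -> UTC-7:
  offset difference: -7 - (10) = -17 hours
  19 + (-17) = 2 -> mod 24 = 2
Result: 02:07 in UTC-7

02:07


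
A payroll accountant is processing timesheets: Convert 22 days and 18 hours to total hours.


Days: 22
Extra hours: 18
Hours per day: 24
Days to hours: 22 x 24 = 528
Total: 528 + 18 = 546

546


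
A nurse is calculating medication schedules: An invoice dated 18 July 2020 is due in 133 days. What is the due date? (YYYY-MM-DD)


Start: 2020-07-18
Adding 133 days
Days remaining in July: 13
After July: 120 days still to add
August 2020: 31 days, 89 remaining
September 2020: 30 days, 59 remaining
October 2020: 31 days, 28 remaining
November 2020 has 30 days, need 28
Result: 2020-11-28

2020-11-28


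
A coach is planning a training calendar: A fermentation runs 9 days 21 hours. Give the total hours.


Days: 9
Extra hours: 21
Hours per day: 24
Days to hours: 9 x 24 = 216
Total: 216 + 21 = 237

237
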